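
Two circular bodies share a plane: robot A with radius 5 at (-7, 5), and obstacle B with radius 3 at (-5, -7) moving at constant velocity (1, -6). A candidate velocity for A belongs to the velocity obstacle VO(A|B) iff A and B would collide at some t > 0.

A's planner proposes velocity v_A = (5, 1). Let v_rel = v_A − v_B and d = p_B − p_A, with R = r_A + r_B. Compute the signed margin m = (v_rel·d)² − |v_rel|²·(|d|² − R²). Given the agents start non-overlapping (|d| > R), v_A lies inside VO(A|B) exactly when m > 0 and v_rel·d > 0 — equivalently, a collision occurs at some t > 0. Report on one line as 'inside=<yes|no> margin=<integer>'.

d = (2, -12),  |d|² = 148;  R = 5+3 = 8,  c = 148−8² = 84
v_rel = (4, 7),  |v_rel|² = 65;  v_rel·d = (4)·(2) + (7)·(-12) = -76
65·t² + 152·t + 84 = 0  ⇒  m = (-76)² − 65·84 = 316
m = 316 > 0,  v_rel·d = -76 < 0  ⇒  outside

inside=no margin=316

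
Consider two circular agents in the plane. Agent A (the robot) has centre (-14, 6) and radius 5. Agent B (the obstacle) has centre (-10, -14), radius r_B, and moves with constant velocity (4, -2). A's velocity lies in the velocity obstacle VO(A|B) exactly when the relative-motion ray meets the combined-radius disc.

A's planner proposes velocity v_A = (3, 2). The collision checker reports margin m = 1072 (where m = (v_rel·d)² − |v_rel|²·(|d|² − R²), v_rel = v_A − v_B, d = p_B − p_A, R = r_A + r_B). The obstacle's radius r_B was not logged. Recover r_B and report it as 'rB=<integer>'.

m = 1072
d = (4, -20);  v_rel = (-1, 4),  |v_rel|² = 17
v_rel×d = (-1)·(-20) − (4)·(4) = 4
since m = R²·17 − 4²:  R² = (16 + 1072) / 17 = 64
R = √64 = 8  ⇒  r_B = 8 − 5 = 3

rB=3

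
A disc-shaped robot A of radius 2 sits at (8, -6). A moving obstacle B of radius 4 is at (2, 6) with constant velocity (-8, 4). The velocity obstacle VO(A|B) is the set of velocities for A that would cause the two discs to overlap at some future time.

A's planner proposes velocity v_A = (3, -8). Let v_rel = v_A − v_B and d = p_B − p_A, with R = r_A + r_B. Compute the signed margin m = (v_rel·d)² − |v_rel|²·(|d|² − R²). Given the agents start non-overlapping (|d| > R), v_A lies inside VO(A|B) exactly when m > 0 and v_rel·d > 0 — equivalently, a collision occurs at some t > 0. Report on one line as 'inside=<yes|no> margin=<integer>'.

d = (-6, 12),  |d|² = 180;  R = 2+4 = 6,  c = 180−6² = 144
v_rel = (11, -12),  |v_rel|² = 265;  v_rel·d = (11)·(-6) + (-12)·(12) = -210
265·t² + 420·t + 144 = 0  ⇒  m = (-210)² − 265·144 = 5940
m = 5940 > 0,  v_rel·d = -210 < 0  ⇒  outside

inside=no margin=5940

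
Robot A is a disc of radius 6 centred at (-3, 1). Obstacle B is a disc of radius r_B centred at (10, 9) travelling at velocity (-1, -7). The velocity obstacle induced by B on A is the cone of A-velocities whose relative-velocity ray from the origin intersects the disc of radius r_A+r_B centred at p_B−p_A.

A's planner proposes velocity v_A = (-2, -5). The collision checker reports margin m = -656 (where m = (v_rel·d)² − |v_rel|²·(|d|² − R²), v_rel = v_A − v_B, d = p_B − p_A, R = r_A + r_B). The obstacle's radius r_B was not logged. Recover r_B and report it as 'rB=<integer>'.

m = -656
d = (13, 8);  v_rel = (-1, 2),  |v_rel|² = 5
v_rel×d = (-1)·(8) − (2)·(13) = -34
since m = R²·5 − (-34)²:  R² = (1156 + -656) / 5 = 100
R = √100 = 10  ⇒  r_B = 10 − 6 = 4

rB=4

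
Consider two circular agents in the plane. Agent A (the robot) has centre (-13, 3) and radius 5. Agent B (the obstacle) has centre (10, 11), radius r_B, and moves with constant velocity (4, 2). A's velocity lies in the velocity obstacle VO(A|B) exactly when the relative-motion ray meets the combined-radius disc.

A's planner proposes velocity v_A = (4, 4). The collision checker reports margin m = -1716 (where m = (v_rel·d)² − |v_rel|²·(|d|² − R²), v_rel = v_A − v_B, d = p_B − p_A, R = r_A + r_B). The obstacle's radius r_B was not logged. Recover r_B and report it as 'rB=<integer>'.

m = -1716
d = (23, 8);  v_rel = (0, 2),  |v_rel|² = 4
v_rel×d = (0)·(8) − (2)·(23) = -46
since m = R²·4 − (-46)²:  R² = (2116 + -1716) / 4 = 100
R = √100 = 10  ⇒  r_B = 10 − 5 = 5

rB=5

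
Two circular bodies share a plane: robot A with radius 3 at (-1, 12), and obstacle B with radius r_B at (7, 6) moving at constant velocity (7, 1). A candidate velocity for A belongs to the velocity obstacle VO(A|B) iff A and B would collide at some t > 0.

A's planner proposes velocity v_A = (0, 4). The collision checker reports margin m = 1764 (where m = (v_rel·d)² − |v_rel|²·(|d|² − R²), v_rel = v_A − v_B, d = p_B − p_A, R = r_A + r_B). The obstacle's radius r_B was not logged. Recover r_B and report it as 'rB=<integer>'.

m = 1764
d = (8, -6);  v_rel = (-7, 3),  |v_rel|² = 58
v_rel×d = (-7)·(-6) − (3)·(8) = 18
since m = R²·58 − 18²:  R² = (324 + 1764) / 58 = 36
R = √36 = 6  ⇒  r_B = 6 − 3 = 3

rB=3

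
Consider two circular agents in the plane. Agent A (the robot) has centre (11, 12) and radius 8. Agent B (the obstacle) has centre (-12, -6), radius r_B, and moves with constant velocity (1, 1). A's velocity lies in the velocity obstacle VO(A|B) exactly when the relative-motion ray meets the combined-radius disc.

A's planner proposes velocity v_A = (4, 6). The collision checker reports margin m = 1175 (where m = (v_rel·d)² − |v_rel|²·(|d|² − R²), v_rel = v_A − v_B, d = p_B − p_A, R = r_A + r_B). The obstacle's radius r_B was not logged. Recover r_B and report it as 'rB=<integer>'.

m = 1175
d = (-23, -18);  v_rel = (3, 5),  |v_rel|² = 34
v_rel×d = (3)·(-18) − (5)·(-23) = 61
since m = R²·34 − 61²:  R² = (3721 + 1175) / 34 = 144
R = √144 = 12  ⇒  r_B = 12 − 8 = 4

rB=4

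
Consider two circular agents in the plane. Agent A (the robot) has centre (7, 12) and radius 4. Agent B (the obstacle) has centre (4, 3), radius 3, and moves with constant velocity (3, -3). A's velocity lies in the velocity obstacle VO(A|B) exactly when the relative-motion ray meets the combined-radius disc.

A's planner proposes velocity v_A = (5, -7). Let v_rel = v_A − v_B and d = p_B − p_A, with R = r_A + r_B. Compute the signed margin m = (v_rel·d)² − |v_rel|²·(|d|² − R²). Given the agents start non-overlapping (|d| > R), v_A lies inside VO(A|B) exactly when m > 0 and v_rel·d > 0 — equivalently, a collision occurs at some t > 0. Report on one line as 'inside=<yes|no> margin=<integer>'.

d = (-3, -9),  |d|² = 90;  R = 4+3 = 7,  c = 90−7² = 41
v_rel = (2, -4),  |v_rel|² = 20;  v_rel·d = (2)·(-3) + (-4)·(-9) = 30
20·t² − 60·t + 41 = 0  ⇒  m = 30² − 20·41 = 80
m = 80 > 0,  v_rel·d = 30 > 0  ⇒  inside

inside=yes margin=80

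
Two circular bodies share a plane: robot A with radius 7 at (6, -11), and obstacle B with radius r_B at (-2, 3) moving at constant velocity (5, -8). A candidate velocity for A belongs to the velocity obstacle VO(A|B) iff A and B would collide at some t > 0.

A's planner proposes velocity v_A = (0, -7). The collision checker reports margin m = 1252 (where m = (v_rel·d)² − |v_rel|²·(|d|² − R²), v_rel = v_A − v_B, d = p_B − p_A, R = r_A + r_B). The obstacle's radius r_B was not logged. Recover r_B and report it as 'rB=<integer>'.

m = 1252
d = (-8, 14);  v_rel = (-5, 1),  |v_rel|² = 26
v_rel×d = (-5)·(14) − (1)·(-8) = -62
since m = R²·26 − (-62)²:  R² = (3844 + 1252) / 26 = 196
R = √196 = 14  ⇒  r_B = 14 − 7 = 7

rB=7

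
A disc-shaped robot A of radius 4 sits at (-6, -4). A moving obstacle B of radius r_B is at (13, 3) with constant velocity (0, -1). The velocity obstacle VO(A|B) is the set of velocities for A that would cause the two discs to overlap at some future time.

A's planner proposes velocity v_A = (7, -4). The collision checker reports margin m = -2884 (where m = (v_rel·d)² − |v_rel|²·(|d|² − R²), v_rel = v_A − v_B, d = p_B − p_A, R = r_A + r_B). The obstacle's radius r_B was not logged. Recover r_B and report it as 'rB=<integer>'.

m = -2884
d = (19, 7);  v_rel = (7, -3),  |v_rel|² = 58
v_rel×d = (7)·(7) − (-3)·(19) = 106
since m = R²·58 − 106²:  R² = (11236 + -2884) / 58 = 144
R = √144 = 12  ⇒  r_B = 12 − 4 = 8

rB=8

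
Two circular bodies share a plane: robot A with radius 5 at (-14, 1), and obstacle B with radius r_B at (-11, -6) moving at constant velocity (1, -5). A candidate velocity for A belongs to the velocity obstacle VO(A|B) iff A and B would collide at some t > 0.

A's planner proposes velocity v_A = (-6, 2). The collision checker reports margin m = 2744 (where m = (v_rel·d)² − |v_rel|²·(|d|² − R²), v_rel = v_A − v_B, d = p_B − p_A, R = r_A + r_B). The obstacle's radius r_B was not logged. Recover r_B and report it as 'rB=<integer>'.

m = 2744
d = (3, -7);  v_rel = (-7, 7),  |v_rel|² = 98
v_rel×d = (-7)·(-7) − (7)·(3) = 28
since m = R²·98 − 28²:  R² = (784 + 2744) / 98 = 36
R = √36 = 6  ⇒  r_B = 6 − 5 = 1

rB=1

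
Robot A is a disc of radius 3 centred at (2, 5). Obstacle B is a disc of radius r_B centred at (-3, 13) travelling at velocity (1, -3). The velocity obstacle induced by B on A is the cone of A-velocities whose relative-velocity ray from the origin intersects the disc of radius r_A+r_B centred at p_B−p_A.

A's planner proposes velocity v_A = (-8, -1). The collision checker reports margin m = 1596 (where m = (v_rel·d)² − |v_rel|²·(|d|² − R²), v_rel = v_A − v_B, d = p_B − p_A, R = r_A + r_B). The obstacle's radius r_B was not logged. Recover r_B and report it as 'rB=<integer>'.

m = 1596
d = (-5, 8);  v_rel = (-9, 2),  |v_rel|² = 85
v_rel×d = (-9)·(8) − (2)·(-5) = -62
since m = R²·85 − (-62)²:  R² = (3844 + 1596) / 85 = 64
R = √64 = 8  ⇒  r_B = 8 − 3 = 5

rB=5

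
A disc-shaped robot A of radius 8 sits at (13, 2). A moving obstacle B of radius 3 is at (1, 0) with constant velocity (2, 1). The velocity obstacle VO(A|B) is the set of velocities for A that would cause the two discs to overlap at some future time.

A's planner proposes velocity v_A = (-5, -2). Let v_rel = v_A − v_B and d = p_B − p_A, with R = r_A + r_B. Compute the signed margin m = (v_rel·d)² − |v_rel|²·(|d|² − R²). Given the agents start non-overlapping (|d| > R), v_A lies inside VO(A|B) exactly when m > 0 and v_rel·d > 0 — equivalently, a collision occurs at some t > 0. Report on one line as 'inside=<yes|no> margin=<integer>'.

d = (-12, -2),  |d|² = 148;  R = 8+3 = 11,  c = 148−11² = 27
v_rel = (-7, -3),  |v_rel|² = 58;  v_rel·d = (-7)·(-12) + (-3)·(-2) = 90
58·t² − 180·t + 27 = 0  ⇒  m = 90² − 58·27 = 6534
m = 6534 > 0,  v_rel·d = 90 > 0  ⇒  inside

inside=yes margin=6534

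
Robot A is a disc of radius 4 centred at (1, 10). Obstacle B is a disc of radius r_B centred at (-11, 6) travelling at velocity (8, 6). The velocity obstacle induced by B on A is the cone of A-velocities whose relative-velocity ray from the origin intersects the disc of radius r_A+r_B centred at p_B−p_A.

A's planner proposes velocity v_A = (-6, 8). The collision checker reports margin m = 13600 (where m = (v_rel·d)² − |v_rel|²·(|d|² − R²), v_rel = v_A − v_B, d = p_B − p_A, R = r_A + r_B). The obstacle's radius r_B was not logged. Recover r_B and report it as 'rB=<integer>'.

m = 13600
d = (-12, -4);  v_rel = (-14, 2),  |v_rel|² = 200
v_rel×d = (-14)·(-4) − (2)·(-12) = 80
since m = R²·200 − 80²:  R² = (6400 + 13600) / 200 = 100
R = √100 = 10  ⇒  r_B = 10 − 4 = 6

rB=6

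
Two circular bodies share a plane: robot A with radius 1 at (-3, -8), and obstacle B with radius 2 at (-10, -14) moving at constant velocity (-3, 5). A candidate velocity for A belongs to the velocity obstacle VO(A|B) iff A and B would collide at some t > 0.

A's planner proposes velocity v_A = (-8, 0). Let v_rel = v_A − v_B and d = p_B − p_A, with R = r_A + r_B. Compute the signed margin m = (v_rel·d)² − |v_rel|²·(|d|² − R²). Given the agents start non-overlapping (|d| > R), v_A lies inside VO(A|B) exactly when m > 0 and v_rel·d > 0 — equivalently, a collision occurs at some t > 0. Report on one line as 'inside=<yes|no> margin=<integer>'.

d = (-7, -6),  |d|² = 85;  R = 1+2 = 3,  c = 85−3² = 76
v_rel = (-5, -5),  |v_rel|² = 50;  v_rel·d = (-5)·(-7) + (-5)·(-6) = 65
50·t² − 130·t + 76 = 0  ⇒  m = 65² − 50·76 = 425
m = 425 > 0,  v_rel·d = 65 > 0  ⇒  inside

inside=yes margin=425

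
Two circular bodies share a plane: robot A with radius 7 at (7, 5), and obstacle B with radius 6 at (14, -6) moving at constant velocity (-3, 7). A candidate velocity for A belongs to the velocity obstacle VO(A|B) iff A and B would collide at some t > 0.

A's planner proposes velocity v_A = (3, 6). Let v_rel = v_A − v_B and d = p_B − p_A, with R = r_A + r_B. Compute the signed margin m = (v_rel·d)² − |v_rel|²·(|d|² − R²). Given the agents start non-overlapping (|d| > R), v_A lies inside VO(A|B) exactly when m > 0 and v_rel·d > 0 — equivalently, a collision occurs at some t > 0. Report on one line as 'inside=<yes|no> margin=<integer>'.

d = (7, -11),  |d|² = 170;  R = 7+6 = 13,  c = 170−13² = 1
v_rel = (6, -1),  |v_rel|² = 37;  v_rel·d = (6)·(7) + (-1)·(-11) = 53
37·t² − 106·t + 1 = 0  ⇒  m = 53² − 37·1 = 2772
m = 2772 > 0,  v_rel·d = 53 > 0  ⇒  inside

inside=yes margin=2772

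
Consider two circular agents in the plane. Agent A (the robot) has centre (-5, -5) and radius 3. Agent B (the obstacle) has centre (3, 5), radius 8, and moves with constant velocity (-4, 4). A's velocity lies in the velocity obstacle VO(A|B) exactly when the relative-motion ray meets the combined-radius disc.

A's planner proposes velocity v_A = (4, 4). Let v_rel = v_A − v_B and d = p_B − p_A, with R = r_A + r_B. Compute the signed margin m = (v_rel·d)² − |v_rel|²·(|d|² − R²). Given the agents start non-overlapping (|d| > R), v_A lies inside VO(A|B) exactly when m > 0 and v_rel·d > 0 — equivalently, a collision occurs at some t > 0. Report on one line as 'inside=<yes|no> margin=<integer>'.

d = (8, 10),  |d|² = 164;  R = 3+8 = 11,  c = 164−11² = 43
v_rel = (8, 0),  |v_rel|² = 64;  v_rel·d = (8)·(8) + (0)·(10) = 64
64·t² − 128·t + 43 = 0  ⇒  m = 64² − 64·43 = 1344
m = 1344 > 0,  v_rel·d = 64 > 0  ⇒  inside

inside=yes margin=1344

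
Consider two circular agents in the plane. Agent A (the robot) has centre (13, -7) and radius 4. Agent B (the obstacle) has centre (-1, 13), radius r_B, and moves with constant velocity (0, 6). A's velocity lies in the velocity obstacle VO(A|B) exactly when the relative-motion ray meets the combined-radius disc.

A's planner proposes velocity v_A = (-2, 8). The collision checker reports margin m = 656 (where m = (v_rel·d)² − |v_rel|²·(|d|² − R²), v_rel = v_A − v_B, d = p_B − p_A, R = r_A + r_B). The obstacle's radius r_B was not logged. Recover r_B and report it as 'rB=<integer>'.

m = 656
d = (-14, 20);  v_rel = (-2, 2),  |v_rel|² = 8
v_rel×d = (-2)·(20) − (2)·(-14) = -12
since m = R²·8 − (-12)²:  R² = (144 + 656) / 8 = 100
R = √100 = 10  ⇒  r_B = 10 − 4 = 6

rB=6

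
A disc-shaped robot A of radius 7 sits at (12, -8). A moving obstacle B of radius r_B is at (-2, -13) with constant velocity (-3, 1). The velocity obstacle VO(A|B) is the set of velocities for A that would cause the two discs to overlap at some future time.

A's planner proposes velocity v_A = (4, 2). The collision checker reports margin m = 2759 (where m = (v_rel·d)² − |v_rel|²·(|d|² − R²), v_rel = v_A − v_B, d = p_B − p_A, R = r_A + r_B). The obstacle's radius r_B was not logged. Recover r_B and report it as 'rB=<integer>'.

m = 2759
d = (-14, -5);  v_rel = (7, 1),  |v_rel|² = 50
v_rel×d = (7)·(-5) − (1)·(-14) = -21
since m = R²·50 − (-21)²:  R² = (441 + 2759) / 50 = 64
R = √64 = 8  ⇒  r_B = 8 − 7 = 1

rB=1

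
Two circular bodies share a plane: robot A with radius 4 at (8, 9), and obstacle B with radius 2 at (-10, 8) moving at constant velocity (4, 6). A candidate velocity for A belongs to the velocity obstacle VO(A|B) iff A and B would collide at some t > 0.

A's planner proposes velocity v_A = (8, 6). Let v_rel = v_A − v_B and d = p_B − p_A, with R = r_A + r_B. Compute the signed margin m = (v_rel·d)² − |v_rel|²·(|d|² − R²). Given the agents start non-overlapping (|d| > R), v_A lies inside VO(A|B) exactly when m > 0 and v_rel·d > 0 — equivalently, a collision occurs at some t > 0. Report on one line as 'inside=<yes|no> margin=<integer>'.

d = (-18, -1),  |d|² = 325;  R = 4+2 = 6,  c = 325−6² = 289
v_rel = (4, 0),  |v_rel|² = 16;  v_rel·d = (4)·(-18) + (0)·(-1) = -72
16·t² + 144·t + 289 = 0  ⇒  m = (-72)² − 16·289 = 560
m = 560 > 0,  v_rel·d = -72 < 0  ⇒  outside

inside=no margin=560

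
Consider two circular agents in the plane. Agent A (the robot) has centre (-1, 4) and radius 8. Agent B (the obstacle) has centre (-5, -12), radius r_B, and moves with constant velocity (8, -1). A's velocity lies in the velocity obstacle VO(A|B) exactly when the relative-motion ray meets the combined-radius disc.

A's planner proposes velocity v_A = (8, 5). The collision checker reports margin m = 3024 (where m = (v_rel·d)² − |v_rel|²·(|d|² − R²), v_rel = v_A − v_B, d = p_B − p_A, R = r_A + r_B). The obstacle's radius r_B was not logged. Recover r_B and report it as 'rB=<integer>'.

m = 3024
d = (-4, -16);  v_rel = (0, 6),  |v_rel|² = 36
v_rel×d = (0)·(-16) − (6)·(-4) = 24
since m = R²·36 − 24²:  R² = (576 + 3024) / 36 = 100
R = √100 = 10  ⇒  r_B = 10 − 8 = 2

rB=2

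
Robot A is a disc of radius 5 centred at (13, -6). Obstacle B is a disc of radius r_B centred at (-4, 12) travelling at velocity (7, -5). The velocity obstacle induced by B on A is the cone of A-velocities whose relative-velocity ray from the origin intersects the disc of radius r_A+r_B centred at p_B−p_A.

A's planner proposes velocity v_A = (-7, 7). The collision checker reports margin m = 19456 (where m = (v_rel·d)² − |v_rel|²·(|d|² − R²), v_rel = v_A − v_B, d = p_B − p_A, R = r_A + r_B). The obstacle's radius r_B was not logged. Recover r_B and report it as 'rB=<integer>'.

m = 19456
d = (-17, 18);  v_rel = (-14, 12),  |v_rel|² = 340
v_rel×d = (-14)·(18) − (12)·(-17) = -48
since m = R²·340 − (-48)²:  R² = (2304 + 19456) / 340 = 64
R = √64 = 8  ⇒  r_B = 8 − 5 = 3

rB=3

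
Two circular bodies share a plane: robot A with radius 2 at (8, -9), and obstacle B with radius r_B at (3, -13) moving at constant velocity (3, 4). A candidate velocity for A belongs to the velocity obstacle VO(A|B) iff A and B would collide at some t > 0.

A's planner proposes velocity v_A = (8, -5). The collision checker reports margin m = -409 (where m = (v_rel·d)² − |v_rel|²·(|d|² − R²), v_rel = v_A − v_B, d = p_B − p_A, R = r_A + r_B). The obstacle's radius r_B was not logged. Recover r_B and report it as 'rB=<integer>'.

m = -409
d = (-5, -4);  v_rel = (5, -9),  |v_rel|² = 106
v_rel×d = (5)·(-4) − (-9)·(-5) = -65
since m = R²·106 − (-65)²:  R² = (4225 + -409) / 106 = 36
R = √36 = 6  ⇒  r_B = 6 − 2 = 4

rB=4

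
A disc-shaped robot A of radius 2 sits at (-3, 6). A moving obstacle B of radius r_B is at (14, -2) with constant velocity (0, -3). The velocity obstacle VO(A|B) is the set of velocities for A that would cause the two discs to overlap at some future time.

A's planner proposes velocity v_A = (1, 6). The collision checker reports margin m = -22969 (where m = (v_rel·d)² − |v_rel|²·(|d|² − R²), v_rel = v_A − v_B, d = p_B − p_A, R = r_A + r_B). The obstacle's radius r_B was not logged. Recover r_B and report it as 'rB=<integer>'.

m = -22969
d = (17, -8);  v_rel = (1, 9),  |v_rel|² = 82
v_rel×d = (1)·(-8) − (9)·(17) = -161
since m = R²·82 − (-161)²:  R² = (25921 + -22969) / 82 = 36
R = √36 = 6  ⇒  r_B = 6 − 2 = 4

rB=4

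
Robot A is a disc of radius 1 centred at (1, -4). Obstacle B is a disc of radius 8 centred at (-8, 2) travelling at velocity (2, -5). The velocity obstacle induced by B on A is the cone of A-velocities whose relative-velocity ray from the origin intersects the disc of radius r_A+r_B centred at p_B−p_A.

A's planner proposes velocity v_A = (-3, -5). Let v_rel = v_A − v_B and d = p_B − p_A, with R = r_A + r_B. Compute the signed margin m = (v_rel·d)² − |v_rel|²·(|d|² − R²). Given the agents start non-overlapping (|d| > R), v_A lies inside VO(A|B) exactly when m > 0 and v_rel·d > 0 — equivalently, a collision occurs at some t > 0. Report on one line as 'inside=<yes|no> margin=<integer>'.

d = (-9, 6),  |d|² = 117;  R = 1+8 = 9,  c = 117−9² = 36
v_rel = (-5, 0),  |v_rel|² = 25;  v_rel·d = (-5)·(-9) + (0)·(6) = 45
25·t² − 90·t + 36 = 0  ⇒  m = 45² − 25·36 = 1125
m = 1125 > 0,  v_rel·d = 45 > 0  ⇒  inside

inside=yes margin=1125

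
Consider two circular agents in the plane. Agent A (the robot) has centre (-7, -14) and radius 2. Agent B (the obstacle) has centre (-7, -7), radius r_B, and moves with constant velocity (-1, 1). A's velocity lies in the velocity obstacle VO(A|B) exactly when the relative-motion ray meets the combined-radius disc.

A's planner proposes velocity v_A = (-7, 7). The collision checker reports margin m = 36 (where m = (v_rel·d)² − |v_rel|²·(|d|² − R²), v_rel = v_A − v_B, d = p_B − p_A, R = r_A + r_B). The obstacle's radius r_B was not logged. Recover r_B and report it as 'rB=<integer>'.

m = 36
d = (0, 7);  v_rel = (-6, 6),  |v_rel|² = 72
v_rel×d = (-6)·(7) − (6)·(0) = -42
since m = R²·72 − (-42)²:  R² = (1764 + 36) / 72 = 25
R = √25 = 5  ⇒  r_B = 5 − 2 = 3

rB=3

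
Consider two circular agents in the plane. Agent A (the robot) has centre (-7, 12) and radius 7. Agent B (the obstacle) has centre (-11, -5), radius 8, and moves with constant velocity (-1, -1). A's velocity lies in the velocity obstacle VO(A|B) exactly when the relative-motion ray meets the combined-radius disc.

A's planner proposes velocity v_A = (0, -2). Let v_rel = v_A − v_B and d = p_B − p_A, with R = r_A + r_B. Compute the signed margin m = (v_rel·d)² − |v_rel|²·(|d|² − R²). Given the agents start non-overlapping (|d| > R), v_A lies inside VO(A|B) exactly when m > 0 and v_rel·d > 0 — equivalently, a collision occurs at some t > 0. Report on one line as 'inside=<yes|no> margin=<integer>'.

d = (-4, -17),  |d|² = 305;  R = 7+8 = 15,  c = 305−15² = 80
v_rel = (1, -1),  |v_rel|² = 2;  v_rel·d = (1)·(-4) + (-1)·(-17) = 13
2·t² − 26·t + 80 = 0  ⇒  m = 13² − 2·80 = 9
m = 9 > 0,  v_rel·d = 13 > 0  ⇒  inside

inside=yes margin=9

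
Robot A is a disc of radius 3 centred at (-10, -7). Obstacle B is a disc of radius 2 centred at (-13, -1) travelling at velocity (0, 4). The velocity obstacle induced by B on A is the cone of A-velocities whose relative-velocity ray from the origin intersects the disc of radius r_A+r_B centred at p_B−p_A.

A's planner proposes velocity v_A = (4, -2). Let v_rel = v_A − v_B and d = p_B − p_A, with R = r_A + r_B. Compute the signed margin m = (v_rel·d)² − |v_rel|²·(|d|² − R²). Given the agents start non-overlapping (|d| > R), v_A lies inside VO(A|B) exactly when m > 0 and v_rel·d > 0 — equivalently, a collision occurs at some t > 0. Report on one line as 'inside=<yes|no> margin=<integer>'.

d = (-3, 6),  |d|² = 45;  R = 3+2 = 5,  c = 45−5² = 20
v_rel = (4, -6),  |v_rel|² = 52;  v_rel·d = (4)·(-3) + (-6)·(6) = -48
52·t² + 96·t + 20 = 0  ⇒  m = (-48)² − 52·20 = 1264
m = 1264 > 0,  v_rel·d = -48 < 0  ⇒  outside

inside=no margin=1264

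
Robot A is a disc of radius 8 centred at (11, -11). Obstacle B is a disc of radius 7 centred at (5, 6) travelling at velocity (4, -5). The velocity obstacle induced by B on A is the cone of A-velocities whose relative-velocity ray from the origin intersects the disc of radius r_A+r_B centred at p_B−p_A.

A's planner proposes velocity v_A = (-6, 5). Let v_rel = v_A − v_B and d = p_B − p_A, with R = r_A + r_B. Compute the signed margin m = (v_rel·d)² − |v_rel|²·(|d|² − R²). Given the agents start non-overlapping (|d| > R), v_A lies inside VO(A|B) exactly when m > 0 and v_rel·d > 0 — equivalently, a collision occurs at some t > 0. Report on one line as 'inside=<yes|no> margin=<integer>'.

d = (-6, 17),  |d|² = 325;  R = 8+7 = 15,  c = 325−15² = 100
v_rel = (-10, 10),  |v_rel|² = 200;  v_rel·d = (-10)·(-6) + (10)·(17) = 230
200·t² − 460·t + 100 = 0  ⇒  m = 230² − 200·100 = 32900
m = 32900 > 0,  v_rel·d = 230 > 0  ⇒  inside

inside=yes margin=32900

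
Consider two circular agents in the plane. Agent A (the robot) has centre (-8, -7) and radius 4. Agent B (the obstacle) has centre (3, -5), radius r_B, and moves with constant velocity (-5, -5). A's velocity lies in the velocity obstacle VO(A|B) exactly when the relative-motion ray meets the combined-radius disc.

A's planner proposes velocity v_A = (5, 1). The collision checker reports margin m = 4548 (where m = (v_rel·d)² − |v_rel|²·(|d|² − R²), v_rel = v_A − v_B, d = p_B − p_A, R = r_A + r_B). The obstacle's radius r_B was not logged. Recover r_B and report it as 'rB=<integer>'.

m = 4548
d = (11, 2);  v_rel = (10, 6),  |v_rel|² = 136
v_rel×d = (10)·(2) − (6)·(11) = -46
since m = R²·136 − (-46)²:  R² = (2116 + 4548) / 136 = 49
R = √49 = 7  ⇒  r_B = 7 − 4 = 3

rB=3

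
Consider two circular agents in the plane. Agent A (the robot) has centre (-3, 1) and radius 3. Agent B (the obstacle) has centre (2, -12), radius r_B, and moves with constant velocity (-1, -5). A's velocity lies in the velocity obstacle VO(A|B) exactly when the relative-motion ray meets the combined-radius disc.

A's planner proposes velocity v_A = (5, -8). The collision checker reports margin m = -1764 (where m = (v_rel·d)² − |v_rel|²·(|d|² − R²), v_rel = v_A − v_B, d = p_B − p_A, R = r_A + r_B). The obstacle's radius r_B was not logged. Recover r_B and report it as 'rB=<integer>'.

m = -1764
d = (5, -13);  v_rel = (6, -3),  |v_rel|² = 45
v_rel×d = (6)·(-13) − (-3)·(5) = -63
since m = R²·45 − (-63)²:  R² = (3969 + -1764) / 45 = 49
R = √49 = 7  ⇒  r_B = 7 − 3 = 4

rB=4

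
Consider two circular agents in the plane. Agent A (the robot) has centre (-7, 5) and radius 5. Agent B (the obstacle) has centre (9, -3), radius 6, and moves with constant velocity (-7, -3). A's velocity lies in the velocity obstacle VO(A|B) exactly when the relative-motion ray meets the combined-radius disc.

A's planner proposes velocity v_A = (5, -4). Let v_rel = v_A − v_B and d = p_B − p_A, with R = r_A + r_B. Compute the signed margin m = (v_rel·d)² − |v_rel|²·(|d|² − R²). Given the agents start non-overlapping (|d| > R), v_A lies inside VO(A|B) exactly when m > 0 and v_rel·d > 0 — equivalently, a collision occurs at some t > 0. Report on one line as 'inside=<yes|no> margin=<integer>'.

d = (16, -8),  |d|² = 320;  R = 5+6 = 11,  c = 320−11² = 199
v_rel = (12, -1),  |v_rel|² = 145;  v_rel·d = (12)·(16) + (-1)·(-8) = 200
145·t² − 400·t + 199 = 0  ⇒  m = 200² − 145·199 = 11145
m = 11145 > 0,  v_rel·d = 200 > 0  ⇒  inside

inside=yes margin=11145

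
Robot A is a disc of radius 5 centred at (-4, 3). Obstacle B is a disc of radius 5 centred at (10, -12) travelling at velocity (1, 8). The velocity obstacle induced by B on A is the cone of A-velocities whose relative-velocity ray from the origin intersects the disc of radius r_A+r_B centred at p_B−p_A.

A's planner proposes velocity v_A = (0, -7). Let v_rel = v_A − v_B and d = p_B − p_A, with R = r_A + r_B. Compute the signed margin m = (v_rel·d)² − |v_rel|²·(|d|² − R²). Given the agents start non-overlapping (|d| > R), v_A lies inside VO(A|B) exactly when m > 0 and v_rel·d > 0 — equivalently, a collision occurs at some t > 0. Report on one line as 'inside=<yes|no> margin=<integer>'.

d = (14, -15),  |d|² = 421;  R = 5+5 = 10,  c = 421−10² = 321
v_rel = (-1, -15),  |v_rel|² = 226;  v_rel·d = (-1)·(14) + (-15)·(-15) = 211
226·t² − 422·t + 321 = 0  ⇒  m = 211² − 226·321 = -28025
m = -28025 < 0,  v_rel·d = 211 > 0  ⇒  outside

inside=no margin=-28025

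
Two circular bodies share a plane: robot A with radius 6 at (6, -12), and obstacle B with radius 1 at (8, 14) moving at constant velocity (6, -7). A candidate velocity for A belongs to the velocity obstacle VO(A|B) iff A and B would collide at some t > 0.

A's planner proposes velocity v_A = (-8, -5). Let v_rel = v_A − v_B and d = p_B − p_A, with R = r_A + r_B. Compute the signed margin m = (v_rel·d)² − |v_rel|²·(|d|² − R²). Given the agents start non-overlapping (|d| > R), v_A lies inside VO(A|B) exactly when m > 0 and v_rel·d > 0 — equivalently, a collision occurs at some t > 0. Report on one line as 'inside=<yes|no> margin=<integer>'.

d = (2, 26),  |d|² = 680;  R = 6+1 = 7,  c = 680−7² = 631
v_rel = (-14, 2),  |v_rel|² = 200;  v_rel·d = (-14)·(2) + (2)·(26) = 24
200·t² − 48·t + 631 = 0  ⇒  m = 24² − 200·631 = -125624
m = -125624 < 0,  v_rel·d = 24 > 0  ⇒  outside

inside=no margin=-125624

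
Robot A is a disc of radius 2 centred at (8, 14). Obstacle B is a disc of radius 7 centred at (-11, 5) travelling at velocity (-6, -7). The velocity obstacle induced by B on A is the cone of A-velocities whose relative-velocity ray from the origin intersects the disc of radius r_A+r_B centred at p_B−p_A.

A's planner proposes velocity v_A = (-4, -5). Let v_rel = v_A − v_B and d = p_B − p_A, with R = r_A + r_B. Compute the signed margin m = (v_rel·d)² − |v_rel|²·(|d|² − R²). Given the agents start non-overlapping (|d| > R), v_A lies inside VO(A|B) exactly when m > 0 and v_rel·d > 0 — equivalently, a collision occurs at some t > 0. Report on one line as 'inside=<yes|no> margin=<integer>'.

d = (-19, -9),  |d|² = 442;  R = 2+7 = 9,  c = 442−9² = 361
v_rel = (2, 2),  |v_rel|² = 8;  v_rel·d = (2)·(-19) + (2)·(-9) = -56
8·t² + 112·t + 361 = 0  ⇒  m = (-56)² − 8·361 = 248
m = 248 > 0,  v_rel·d = -56 < 0  ⇒  outside

inside=no margin=248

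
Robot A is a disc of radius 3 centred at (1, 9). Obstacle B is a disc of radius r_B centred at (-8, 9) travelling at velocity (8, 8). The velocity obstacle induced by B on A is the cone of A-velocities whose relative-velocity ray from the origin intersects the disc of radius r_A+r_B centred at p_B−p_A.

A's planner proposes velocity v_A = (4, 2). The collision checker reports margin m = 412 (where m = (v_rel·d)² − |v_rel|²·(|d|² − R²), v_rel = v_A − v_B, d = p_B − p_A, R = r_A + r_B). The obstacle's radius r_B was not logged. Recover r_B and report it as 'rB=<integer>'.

m = 412
d = (-9, 0);  v_rel = (-4, -6),  |v_rel|² = 52
v_rel×d = (-4)·(0) − (-6)·(-9) = -54
since m = R²·52 − (-54)²:  R² = (2916 + 412) / 52 = 64
R = √64 = 8  ⇒  r_B = 8 − 3 = 5

rB=5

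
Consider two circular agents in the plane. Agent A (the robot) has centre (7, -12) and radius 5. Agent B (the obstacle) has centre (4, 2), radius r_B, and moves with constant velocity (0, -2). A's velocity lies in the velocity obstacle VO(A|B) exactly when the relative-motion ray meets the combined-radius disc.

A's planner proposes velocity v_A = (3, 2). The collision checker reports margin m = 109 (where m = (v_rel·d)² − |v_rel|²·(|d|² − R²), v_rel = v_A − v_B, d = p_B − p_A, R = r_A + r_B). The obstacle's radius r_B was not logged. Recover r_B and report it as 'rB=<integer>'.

m = 109
d = (-3, 14);  v_rel = (3, 4),  |v_rel|² = 25
v_rel×d = (3)·(14) − (4)·(-3) = 54
since m = R²·25 − 54²:  R² = (2916 + 109) / 25 = 121
R = √121 = 11  ⇒  r_B = 11 − 5 = 6

rB=6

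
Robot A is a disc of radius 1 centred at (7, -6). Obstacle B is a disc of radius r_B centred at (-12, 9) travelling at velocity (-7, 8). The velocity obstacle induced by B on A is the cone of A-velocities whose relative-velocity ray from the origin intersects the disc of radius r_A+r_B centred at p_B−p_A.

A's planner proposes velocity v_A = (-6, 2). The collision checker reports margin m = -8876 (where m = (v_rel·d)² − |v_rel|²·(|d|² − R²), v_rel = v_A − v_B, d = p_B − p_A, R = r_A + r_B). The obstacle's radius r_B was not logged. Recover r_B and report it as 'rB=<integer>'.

m = -8876
d = (-19, 15);  v_rel = (1, -6),  |v_rel|² = 37
v_rel×d = (1)·(15) − (-6)·(-19) = -99
since m = R²·37 − (-99)²:  R² = (9801 + -8876) / 37 = 25
R = √25 = 5  ⇒  r_B = 5 − 1 = 4

rB=4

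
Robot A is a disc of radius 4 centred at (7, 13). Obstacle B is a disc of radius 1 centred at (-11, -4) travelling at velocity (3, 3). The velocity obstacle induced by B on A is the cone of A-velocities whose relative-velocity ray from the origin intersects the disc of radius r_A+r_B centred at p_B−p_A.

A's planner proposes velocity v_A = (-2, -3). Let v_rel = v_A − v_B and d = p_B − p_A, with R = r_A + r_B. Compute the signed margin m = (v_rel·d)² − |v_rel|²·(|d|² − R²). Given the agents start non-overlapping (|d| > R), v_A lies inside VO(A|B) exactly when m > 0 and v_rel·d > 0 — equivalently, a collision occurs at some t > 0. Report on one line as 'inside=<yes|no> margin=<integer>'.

d = (-18, -17),  |d|² = 613;  R = 4+1 = 5,  c = 613−5² = 588
v_rel = (-5, -6),  |v_rel|² = 61;  v_rel·d = (-5)·(-18) + (-6)·(-17) = 192
61·t² − 384·t + 588 = 0  ⇒  m = 192² − 61·588 = 996
m = 996 > 0,  v_rel·d = 192 > 0  ⇒  inside

inside=yes margin=996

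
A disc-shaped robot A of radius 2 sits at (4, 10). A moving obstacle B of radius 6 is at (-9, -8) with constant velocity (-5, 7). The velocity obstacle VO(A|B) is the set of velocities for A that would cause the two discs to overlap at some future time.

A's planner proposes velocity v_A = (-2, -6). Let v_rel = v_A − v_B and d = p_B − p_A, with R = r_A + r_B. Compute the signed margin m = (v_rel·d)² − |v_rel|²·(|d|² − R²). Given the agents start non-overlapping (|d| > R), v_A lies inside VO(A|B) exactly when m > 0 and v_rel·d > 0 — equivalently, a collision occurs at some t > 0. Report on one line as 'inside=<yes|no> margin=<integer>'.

d = (-13, -18),  |d|² = 493;  R = 2+6 = 8,  c = 493−8² = 429
v_rel = (3, -13),  |v_rel|² = 178;  v_rel·d = (3)·(-13) + (-13)·(-18) = 195
178·t² − 390·t + 429 = 0  ⇒  m = 195² − 178·429 = -38337
m = -38337 < 0,  v_rel·d = 195 > 0  ⇒  outside

inside=no margin=-38337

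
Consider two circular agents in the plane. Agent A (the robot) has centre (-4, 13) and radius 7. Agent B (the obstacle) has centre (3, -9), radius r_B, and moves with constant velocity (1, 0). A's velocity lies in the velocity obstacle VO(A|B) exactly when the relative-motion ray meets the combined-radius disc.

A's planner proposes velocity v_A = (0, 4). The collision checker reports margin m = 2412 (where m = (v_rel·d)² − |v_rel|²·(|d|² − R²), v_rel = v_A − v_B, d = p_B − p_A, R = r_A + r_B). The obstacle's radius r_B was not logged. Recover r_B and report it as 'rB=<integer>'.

m = 2412
d = (7, -22);  v_rel = (-1, 4),  |v_rel|² = 17
v_rel×d = (-1)·(-22) − (4)·(7) = -6
since m = R²·17 − (-6)²:  R² = (36 + 2412) / 17 = 144
R = √144 = 12  ⇒  r_B = 12 − 7 = 5

rB=5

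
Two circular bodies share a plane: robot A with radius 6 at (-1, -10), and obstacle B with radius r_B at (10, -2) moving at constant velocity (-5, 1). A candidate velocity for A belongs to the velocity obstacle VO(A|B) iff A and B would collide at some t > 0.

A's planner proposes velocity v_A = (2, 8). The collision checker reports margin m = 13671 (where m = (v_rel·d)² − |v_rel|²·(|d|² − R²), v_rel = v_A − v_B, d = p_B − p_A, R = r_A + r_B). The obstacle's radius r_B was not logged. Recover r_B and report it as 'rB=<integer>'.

m = 13671
d = (11, 8);  v_rel = (7, 7),  |v_rel|² = 98
v_rel×d = (7)·(8) − (7)·(11) = -21
since m = R²·98 − (-21)²:  R² = (441 + 13671) / 98 = 144
R = √144 = 12  ⇒  r_B = 12 − 6 = 6

rB=6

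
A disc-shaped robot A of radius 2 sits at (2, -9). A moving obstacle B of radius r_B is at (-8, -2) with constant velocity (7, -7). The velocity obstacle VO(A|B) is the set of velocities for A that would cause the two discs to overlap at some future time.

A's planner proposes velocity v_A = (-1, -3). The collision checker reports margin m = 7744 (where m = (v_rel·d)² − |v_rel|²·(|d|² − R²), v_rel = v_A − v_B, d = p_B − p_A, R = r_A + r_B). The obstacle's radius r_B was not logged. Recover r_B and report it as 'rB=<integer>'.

m = 7744
d = (-10, 7);  v_rel = (-8, 4),  |v_rel|² = 80
v_rel×d = (-8)·(7) − (4)·(-10) = -16
since m = R²·80 − (-16)²:  R² = (256 + 7744) / 80 = 100
R = √100 = 10  ⇒  r_B = 10 − 2 = 8

rB=8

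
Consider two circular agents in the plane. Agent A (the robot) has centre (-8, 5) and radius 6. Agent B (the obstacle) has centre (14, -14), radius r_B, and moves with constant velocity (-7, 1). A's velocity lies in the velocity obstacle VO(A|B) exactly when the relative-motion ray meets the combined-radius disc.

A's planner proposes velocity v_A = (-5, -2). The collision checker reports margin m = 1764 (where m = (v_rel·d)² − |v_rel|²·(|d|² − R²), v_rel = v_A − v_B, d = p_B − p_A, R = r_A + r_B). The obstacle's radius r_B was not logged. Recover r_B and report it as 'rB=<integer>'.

m = 1764
d = (22, -19);  v_rel = (2, -3),  |v_rel|² = 13
v_rel×d = (2)·(-19) − (-3)·(22) = 28
since m = R²·13 − 28²:  R² = (784 + 1764) / 13 = 196
R = √196 = 14  ⇒  r_B = 14 − 6 = 8

rB=8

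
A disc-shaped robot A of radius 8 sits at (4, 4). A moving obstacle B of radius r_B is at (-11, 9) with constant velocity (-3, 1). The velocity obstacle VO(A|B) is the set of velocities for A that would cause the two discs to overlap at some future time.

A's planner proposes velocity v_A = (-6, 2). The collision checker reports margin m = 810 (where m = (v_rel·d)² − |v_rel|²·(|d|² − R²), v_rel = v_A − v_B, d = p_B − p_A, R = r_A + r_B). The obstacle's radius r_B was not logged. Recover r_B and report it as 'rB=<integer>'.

m = 810
d = (-15, 5);  v_rel = (-3, 1),  |v_rel|² = 10
v_rel×d = (-3)·(5) − (1)·(-15) = 0
since m = R²·10 − 0²:  R² = (0 + 810) / 10 = 81
R = √81 = 9  ⇒  r_B = 9 − 8 = 1

rB=1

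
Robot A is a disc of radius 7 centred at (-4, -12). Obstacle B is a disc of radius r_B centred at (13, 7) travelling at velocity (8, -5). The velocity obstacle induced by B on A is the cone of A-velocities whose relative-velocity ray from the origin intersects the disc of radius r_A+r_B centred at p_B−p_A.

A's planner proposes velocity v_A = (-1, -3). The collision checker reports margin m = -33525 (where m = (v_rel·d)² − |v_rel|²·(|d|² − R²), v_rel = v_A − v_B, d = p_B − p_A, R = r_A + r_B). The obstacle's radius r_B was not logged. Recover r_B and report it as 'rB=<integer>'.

m = -33525
d = (17, 19);  v_rel = (-9, 2),  |v_rel|² = 85
v_rel×d = (-9)·(19) − (2)·(17) = -205
since m = R²·85 − (-205)²:  R² = (42025 + -33525) / 85 = 100
R = √100 = 10  ⇒  r_B = 10 − 7 = 3

rB=3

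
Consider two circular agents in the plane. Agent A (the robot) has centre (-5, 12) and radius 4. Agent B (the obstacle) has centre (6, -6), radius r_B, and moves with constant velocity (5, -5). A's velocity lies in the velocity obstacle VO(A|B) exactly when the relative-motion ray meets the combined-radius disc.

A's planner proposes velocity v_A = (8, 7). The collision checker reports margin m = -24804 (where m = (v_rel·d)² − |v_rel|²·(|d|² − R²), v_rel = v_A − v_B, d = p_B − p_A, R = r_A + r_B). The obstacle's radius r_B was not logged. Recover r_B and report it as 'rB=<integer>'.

m = -24804
d = (11, -18);  v_rel = (3, 12),  |v_rel|² = 153
v_rel×d = (3)·(-18) − (12)·(11) = -186
since m = R²·153 − (-186)²:  R² = (34596 + -24804) / 153 = 64
R = √64 = 8  ⇒  r_B = 8 − 4 = 4

rB=4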